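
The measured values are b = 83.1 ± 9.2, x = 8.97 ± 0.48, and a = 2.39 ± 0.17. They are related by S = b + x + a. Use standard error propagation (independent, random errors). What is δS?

S is a linear combination, so absolute uncertainties add in quadrature:
  (δb)² = 84.6;  (δx)² = 0.230;  (δa)² = 0.0289
δS = √(84.9) = 9.21

9.21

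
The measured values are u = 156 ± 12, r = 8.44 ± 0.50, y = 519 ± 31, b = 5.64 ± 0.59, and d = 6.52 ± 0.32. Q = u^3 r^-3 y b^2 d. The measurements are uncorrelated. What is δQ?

2.49e+08

Each factor contributes (exponent × relative error)² to (δQ/Q)²:
  (3·δu/u)² = (3×0.0769)² = 0.0533;  (-3·δr/r)² = (-3×0.0592)² = 0.0316;  (1·δy/y)² = (1×0.0597)² = 0.00357;  (2·δb/b)² = (2×0.105)² = 0.0438;  (1·δd/d)² = (1×0.0491)² = 0.00241
δQ/Q = √(0.135) = 0.367
Q = 6.8e+08, so δQ = 0.367 × 6.8e+08 = 2.49e+08.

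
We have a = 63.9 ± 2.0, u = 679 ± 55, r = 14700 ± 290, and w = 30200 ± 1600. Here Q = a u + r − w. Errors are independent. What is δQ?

Let p = a·u = 43400. δp/p = √((1·δa/a)² + (1·δu/u)²) = √(0.000980 + 0.00656) = 0.0868, so δp = 3770.
Q = p + r − w: δQ = √(δp² + δr² + δw²) = √(1.42e+07 + 84100 + 2.56e+06) = 4100

4100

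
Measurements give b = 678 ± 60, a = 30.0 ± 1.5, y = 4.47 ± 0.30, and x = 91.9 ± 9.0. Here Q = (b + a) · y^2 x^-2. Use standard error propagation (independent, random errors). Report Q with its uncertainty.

1.68 ± 0.422

Let u = b + a = 708. δu = √(δb² + δa²) = √(3600 + 2.25) = 60.0, so δu/u = 0.0848.
Q is then a monomial in u, y, x:
δQ/Q = √((δu/u)² + (2·δy/y)² + (-2·δx/x)²) = √(0.00719 + 0.0180 + 0.0384) = 0.252
Q = 1.68, so δQ = 0.252 × 1.68 = 0.422.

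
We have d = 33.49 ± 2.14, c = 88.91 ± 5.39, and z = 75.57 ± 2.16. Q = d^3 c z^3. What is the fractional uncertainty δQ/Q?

Since Q is a product/quotient, work with relative uncertainties:
  (3·δd/d)² = (3×0.0639)² = 0.0367;  (1·δc/c)² = (1×0.0606)² = 0.00368;  (3·δz/z)² = (3×0.0286)² = 0.00735
δQ/Q = √(0.0478) = 0.219

0.219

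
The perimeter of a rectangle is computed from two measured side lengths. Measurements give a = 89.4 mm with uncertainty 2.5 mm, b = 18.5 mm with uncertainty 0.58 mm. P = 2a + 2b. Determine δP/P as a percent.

2.38%

P is a linear combination, so absolute uncertainties add in quadrature:
  (2·δa)² = 25.0;  (2·δb)² = 1.35
δP = √(26.3) = 5.13 mm
P = 216 mm, so δP/P = 5.13/216 = 0.0238.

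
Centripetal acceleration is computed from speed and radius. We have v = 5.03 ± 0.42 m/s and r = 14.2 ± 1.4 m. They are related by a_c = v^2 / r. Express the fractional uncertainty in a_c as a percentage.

For a monomial a_c ∝ v^2, r^-1, fractional errors add in quadrature:
  (2·δv/v)² = (2×0.0835)² = 0.0279;  (-1·δr/r)² = (-1×0.0986)² = 0.00972
δa_c/a_c = √(0.0376) = 0.194

19.4%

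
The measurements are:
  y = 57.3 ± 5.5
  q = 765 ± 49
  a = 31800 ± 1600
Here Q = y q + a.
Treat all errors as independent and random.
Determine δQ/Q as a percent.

7.01%

Let p = y·q = 43800. δp/p = √((1·δy/y)² + (1·δq/q)²) = √(0.00921 + 0.00410) = 0.115, so δp = 5060.
Q = p + a: δQ = √(δp² + δa²) = √(2.56e+07 + 2.56e+06) = 5310
Q = 75600, so δQ/Q = 5310/75600 = 0.0701.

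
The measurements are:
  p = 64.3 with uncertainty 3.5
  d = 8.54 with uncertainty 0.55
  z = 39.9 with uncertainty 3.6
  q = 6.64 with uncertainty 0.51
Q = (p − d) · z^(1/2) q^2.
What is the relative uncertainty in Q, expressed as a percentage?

Let u = p − d = 55.8. δu = √(δp² + δd²) = √(12.2 + 0.303) = 3.54, so δu/u = 0.0635.
Q is then a monomial in u, z, q:
δQ/Q = √((δu/u)² + (½·δz/z)² + (2·δq/q)²) = √(0.00404 + 0.00204 + 0.0236) = 0.172

17.2%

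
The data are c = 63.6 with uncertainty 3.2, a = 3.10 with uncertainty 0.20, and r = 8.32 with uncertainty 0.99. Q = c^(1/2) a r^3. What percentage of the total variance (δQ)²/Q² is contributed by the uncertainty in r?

96.4%

(δQ/Q)² = (½·δc/c)² + (1·δa/a)² + (3·δr/r)²
  c term: (0.5×0.0503)² = 0.000633
  a term: (1×0.0645)² = 0.00416
  r term: (3×0.119)² = 0.127
Total = 0.132. Share from r = 0.127/0.132 = 0.964.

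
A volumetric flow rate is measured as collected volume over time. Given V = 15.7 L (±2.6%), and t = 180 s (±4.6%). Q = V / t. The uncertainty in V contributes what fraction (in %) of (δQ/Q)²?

24.2%

(δQ/Q)² = (1·δV/V)² + (-1·δt/t)²
  V term: (1×0.0260)² = 0.000676
  t term: (-1×0.0460)² = 0.00212
Total = 0.00279. Share from V = 0.000676/0.00279 = 0.242.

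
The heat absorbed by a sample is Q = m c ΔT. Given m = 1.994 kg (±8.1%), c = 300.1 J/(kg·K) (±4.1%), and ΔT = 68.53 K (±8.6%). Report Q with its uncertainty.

41010 ± 5130 J

Products/powers → add relative errors in quadrature, weighted by exponent:
  (1·δm/m)² = (1×0.0810)² = 0.00656;  (1·δc/c)² = (1×0.0410)² = 0.00168;  (1·δΔT/ΔT)² = (1×0.0860)² = 0.00740
δQ/Q = √(0.0156) = 0.125
Q = 41010 J, so δQ = 0.125 × 41010 = 5130 J.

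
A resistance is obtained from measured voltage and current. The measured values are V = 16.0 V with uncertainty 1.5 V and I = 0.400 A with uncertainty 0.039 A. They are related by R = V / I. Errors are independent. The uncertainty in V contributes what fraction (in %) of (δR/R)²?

48.0%

(δR/R)² = (1·δV/V)² + (-1·δI/I)²
  V term: (1×0.0938)² = 0.00879
  I term: (-1×0.0975)² = 0.00951
Total = 0.0183. Share from V = 0.00879/0.0183 = 0.480.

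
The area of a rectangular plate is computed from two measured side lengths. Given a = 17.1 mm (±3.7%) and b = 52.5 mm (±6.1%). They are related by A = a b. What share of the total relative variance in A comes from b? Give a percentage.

(δA/A)² = (1·δa/a)² + (1·δb/b)²
  a term: (1×0.0370)² = 0.00137
  b term: (1×0.0610)² = 0.00372
Total = 0.00509. Share from b = 0.00372/0.00509 = 0.731.

73.1%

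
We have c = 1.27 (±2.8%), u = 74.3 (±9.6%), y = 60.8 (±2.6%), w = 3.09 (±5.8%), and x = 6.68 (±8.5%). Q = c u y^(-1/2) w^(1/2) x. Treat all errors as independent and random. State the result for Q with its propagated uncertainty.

For a monomial Q ∝ c, u, y^(-1/2), w^(1/2), x, fractional errors add in quadrature:
  (1·δc/c)² = (1×0.0280)² = 0.000784;  (1·δu/u)² = (1×0.0960)² = 0.00922;  (−½·δy/y)² = (-0.5×0.0260)² = 0.000169;  (½·δw/w)² = (0.5×0.0580)² = 0.000841;  (1·δx/x)² = (1×0.0850)² = 0.00723
δQ/Q = √(0.0182) = 0.135
Q = 142, so δQ = 0.135 × 142 = 19.2.

142 ± 19.2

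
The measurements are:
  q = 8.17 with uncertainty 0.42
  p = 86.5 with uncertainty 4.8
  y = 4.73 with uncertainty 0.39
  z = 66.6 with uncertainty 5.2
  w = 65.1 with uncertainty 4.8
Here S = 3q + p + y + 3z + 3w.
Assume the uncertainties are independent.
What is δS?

21.8

Each term contributes (cᵢ δxᵢ)² to (δS)²:
  (3·δq)² = 1.59;  (δp)² = 23.0;  (δy)² = 0.152;  (3·δz)² = 243;  (3·δw)² = 207
δS = √(475) = 21.8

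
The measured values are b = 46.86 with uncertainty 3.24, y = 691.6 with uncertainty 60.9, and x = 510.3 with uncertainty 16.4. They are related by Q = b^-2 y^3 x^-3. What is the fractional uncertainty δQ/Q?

For a monomial Q ∝ b^-2, y^3, x^-3, fractional errors add in quadrature:
  (-2·δb/b)² = (-2×0.0691)² = 0.0191;  (3·δy/y)² = (3×0.0881)² = 0.0698;  (-3·δx/x)² = (-3×0.0321)² = 0.00930
δQ/Q = √(0.0982) = 0.313

0.313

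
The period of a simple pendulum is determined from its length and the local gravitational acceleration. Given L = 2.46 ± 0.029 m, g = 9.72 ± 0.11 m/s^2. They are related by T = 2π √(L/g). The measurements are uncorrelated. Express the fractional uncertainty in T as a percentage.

0.817%

Since T is a product/quotient, work with relative uncertainties:
  (½·δL/L)² = (0.5×0.0118)² = 3.47e-05;  (−½·δg/g)² = (-0.5×0.0113)² = 3.2e-05
δT/T = √(6.68e-05) = 0.00817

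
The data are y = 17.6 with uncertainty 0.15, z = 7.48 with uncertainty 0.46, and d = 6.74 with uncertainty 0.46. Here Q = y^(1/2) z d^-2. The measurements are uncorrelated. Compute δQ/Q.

0.150

Products/powers → add relative errors in quadrature, weighted by exponent:
  (½·δy/y)² = (0.5×0.00852)² = 1.82e-05;  (1·δz/z)² = (1×0.0615)² = 0.00378;  (-2·δd/d)² = (-2×0.0682)² = 0.0186
δQ/Q = √(0.0224) = 0.150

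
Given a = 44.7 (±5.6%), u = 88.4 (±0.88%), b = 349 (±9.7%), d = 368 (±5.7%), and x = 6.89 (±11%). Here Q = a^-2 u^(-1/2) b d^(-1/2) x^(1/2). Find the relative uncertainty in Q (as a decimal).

For a monomial Q ∝ a^-2, u^(-1/2), b, d^(-1/2), x^(1/2), fractional errors add in quadrature:
  (-2·δa/a)² = (-2×0.0560)² = 0.0125;  (−½·δu/u)² = (-0.5×0.00880)² = 1.94e-05;  (1·δb/b)² = (1×0.0970)² = 0.00941;  (−½·δd/d)² = (-0.5×0.0570)² = 0.000812;  (½·δx/x)² = (0.5×0.110)² = 0.00303
δQ/Q = √(0.0258) = 0.161

0.161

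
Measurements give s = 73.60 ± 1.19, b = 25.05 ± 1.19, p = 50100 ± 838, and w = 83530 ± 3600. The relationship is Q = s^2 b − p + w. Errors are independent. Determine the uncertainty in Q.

8630

Let h = s^2·b = 135700. δh/h = √((2·δs/s)² + (1·δb/b)²) = √(0.00105 + 0.00226) = 0.0575, so δh = 7800.
Q = h − p + w: δQ = √(δh² + δp² + δw²) = √(6.08e+07 + 7.02e+05 + 1.3e+07) = 8630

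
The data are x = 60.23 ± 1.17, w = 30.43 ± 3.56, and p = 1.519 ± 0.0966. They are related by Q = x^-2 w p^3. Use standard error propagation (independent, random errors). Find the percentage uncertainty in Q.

Each factor contributes (exponent × relative error)² to (δQ/Q)²:
  (-2·δx/x)² = (-2×0.0194)² = 0.00151;  (1·δw/w)² = (1×0.117)² = 0.0137;  (3·δp/p)² = (3×0.0636)² = 0.0364
δQ/Q = √(0.0516) = 0.227

22.7%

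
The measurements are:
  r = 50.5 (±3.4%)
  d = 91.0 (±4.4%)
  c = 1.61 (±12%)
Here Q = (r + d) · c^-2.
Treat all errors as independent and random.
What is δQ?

13.2

Let u = r + d = 142. δu = √(δr² + δd²) = √(2.95 + 16.0) = 4.36, so δu/u = 0.0308.
Q is then a monomial in u, c:
δQ/Q = √((δu/u)² + (-2·δc/c)²) = √(0.000948 + 0.0576) = 0.242
Q = 54.6, so δQ = 0.242 × 54.6 = 13.2.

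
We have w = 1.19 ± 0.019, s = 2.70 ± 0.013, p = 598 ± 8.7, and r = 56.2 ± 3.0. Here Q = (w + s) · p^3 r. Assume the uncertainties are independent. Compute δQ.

Let u = w + s = 3.89. δu = √(δw² + δs²) = √(0.000361 + 0.000169) = 0.0230, so δu/u = 0.00592.
Q is then a monomial in u, p, r:
δQ/Q = √((δu/u)² + (3·δp/p)² + (1·δr/r)²) = √(3.5e-05 + 0.00190 + 0.00285) = 0.0692
Q = 4.68e+10, so δQ = 0.0692 × 4.68e+10 = 3.24e+09.

3.24e+09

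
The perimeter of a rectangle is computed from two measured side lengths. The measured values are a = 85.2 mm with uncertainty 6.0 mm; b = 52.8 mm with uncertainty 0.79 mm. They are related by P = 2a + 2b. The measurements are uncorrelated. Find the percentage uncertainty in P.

P is a linear combination, so absolute uncertainties add in quadrature:
  (2·δa)² = 144;  (2·δb)² = 2.50
δP = √(146) = 12.1 mm
P = 276 mm, so δP/P = 12.1/276 = 0.0439.

4.39%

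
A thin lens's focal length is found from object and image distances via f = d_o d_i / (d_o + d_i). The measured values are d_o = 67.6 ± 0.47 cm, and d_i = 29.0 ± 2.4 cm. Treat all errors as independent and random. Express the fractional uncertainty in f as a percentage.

∂f/∂d_o = (d_i/(d_o+d_i))² = 0.0901;  ∂f/∂d_i = (d_o/(d_o+d_i))² = 0.490
δf = √((∂f/∂d_o · δd_o)² + (∂f/∂d_i · δd_i)²) = √(0.00179 + 1.38) = 1.18 cm
f = 20.3 cm, so δf/f = 1.18/20.3 = 0.0580.

5.80%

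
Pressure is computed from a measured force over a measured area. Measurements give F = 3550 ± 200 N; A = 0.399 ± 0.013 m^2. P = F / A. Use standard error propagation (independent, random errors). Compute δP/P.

0.0651

Relative error in a monomial: (δP/P)² = Σ (nᵢ · δxᵢ/xᵢ)².
  (1·δF/F)² = (1×0.0563)² = 0.00317;  (-1·δA/A)² = (-1×0.0326)² = 0.00106
δP/P = √(0.00424) = 0.0651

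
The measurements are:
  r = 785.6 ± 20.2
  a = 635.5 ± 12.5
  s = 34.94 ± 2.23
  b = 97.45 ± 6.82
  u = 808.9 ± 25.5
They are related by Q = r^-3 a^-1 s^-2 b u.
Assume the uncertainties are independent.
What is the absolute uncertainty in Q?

3.54e-11

Since Q is a product/quotient, work with relative uncertainties:
  (-3·δr/r)² = (-3×0.0257)² = 0.00595;  (-1·δa/a)² = (-1×0.0197)² = 0.000387;  (-2·δs/s)² = (-2×0.0638)² = 0.0163;  (1·δb/b)² = (1×0.0700)² = 0.00490;  (1·δu/u)² = (1×0.0315)² = 0.000994
δQ/Q = √(0.0285) = 0.169
Q = 2.096e-10, so δQ = 0.169 × 2.096e-10 = 3.54e-11.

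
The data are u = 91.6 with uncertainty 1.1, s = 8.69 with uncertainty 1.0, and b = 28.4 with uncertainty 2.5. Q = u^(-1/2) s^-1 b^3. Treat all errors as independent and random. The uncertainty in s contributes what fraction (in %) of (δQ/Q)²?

16.0%

(δQ/Q)² = (−½·δu/u)² + (-1·δs/s)² + (3·δb/b)²
  u term: (-0.5×0.0120)² = 3.61e-05
  s term: (-1×0.115)² = 0.0132
  b term: (3×0.0880)² = 0.0697
Total = 0.0830. Share from s = 0.0132/0.0830 = 0.160.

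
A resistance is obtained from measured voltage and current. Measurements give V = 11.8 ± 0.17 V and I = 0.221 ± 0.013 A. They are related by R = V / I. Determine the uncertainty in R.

Relative error in a monomial: (δR/R)² = Σ (nᵢ · δxᵢ/xᵢ)².
  (1·δV/V)² = (1×0.0144)² = 0.000208;  (-1·δI/I)² = (-1×0.0588)² = 0.00346
δR/R = √(0.00367) = 0.0606
R = 53.4 Ω, so δR = 0.0606 × 53.4 = 3.23 Ω.

3.23 Ω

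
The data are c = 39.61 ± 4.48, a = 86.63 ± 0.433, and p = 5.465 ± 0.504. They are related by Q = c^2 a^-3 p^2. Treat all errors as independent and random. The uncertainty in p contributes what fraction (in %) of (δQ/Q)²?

39.8%

(δQ/Q)² = (2·δc/c)² + (-3·δa/a)² + (2·δp/p)²
  c term: (2×0.113)² = 0.0512
  a term: (-3×0.00500)² = 0.000225
  p term: (2×0.0922)² = 0.0340
Total = 0.0854. Share from p = 0.0340/0.0854 = 0.398.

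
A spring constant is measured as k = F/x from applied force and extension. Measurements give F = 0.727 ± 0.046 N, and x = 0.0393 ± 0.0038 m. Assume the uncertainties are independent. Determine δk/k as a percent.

Since k is a product/quotient, work with relative uncertainties:
  (1·δF/F)² = (1×0.0633)² = 0.00400;  (-1·δx/x)² = (-1×0.0967)² = 0.00935
δk/k = √(0.0134) = 0.116

11.6%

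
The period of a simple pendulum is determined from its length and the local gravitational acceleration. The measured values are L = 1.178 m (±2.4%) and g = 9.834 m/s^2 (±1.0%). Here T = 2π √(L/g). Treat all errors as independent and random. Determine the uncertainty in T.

0.0283 s

For a monomial T ∝ L^(1/2), g^(-1/2), fractional errors add in quadrature:
  (½·δL/L)² = (0.5×0.0240)² = 0.000144;  (−½·δg/g)² = (-0.5×0.0100)² = 2.5e-05
δT/T = √(0.000169) = 0.0130
T = 2.175 s, so δT = 0.0130 × 2.175 = 0.0283 s.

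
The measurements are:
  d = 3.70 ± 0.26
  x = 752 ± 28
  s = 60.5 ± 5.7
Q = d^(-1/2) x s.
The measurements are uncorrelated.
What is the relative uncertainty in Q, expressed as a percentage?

Each factor contributes (exponent × relative error)² to (δQ/Q)²:
  (−½·δd/d)² = (-0.5×0.0703)² = 0.00123;  (1·δx/x)² = (1×0.0372)² = 0.00139;  (1·δs/s)² = (1×0.0942)² = 0.00888
δQ/Q = √(0.0115) = 0.107

10.7%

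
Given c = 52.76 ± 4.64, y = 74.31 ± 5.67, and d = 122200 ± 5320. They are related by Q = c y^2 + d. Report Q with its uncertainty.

413500 ± 51600

Let p = c·y^2 = 291300. δp/p = √((1·δc/c)² + (2·δy/y)²) = √(0.00773 + 0.0233) = 0.176, so δp = 51300.
Q = p + d: δQ = √(δp² + δd²) = √(2.63e+09 + 2.83e+07) = 51600
Q = 413500.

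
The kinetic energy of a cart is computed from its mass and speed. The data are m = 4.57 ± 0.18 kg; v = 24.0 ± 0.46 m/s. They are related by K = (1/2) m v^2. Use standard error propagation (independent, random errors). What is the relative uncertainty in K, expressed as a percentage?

For a monomial K ∝ m, v^2, fractional errors add in quadrature:
  (1·δm/m)² = (1×0.0394)² = 0.00155;  (2·δv/v)² = (2×0.0192)² = 0.00147
δK/K = √(0.00302) = 0.0550

5.50%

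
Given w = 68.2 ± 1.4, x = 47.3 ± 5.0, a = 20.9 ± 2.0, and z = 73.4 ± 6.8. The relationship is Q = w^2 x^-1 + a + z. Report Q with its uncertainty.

Let p = w^2·x^-1 = 98.3. δp/p = √((2·δw/w)² + (-1·δx/x)²) = √(0.00169 + 0.0112) = 0.113, so δp = 11.2.
Q = p + a + z: δQ = √(δp² + δa² + δz²) = √(124 + 4.00 + 46.2) = 13.2
Q = 193.

193 ± 13.2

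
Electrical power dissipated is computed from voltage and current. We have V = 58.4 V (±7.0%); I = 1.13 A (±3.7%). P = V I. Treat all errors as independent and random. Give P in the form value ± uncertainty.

Each factor contributes (exponent × relative error)² to (δP/P)²:
  (1·δV/V)² = (1×0.0700)² = 0.00490;  (1·δI/I)² = (1×0.0370)² = 0.00137
δP/P = √(0.00627) = 0.0792
P = 66.0 W, so δP = 0.0792 × 66.0 = 5.23 W.

66.0 ± 5.23 W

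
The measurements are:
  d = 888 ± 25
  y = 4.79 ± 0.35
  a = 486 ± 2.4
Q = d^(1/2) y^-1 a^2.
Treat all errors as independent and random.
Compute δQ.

1.1e+05

Q is a product of powers, so relative uncertainties combine in quadrature:
  (½·δd/d)² = (0.5×0.0282)² = 0.000198;  (-1·δy/y)² = (-1×0.0731)² = 0.00534;  (2·δa/a)² = (2×0.00494)² = 9.75e-05
δQ/Q = √(0.00563) = 0.0751
Q = 1.47e+06, so δQ = 0.0751 × 1.47e+06 = 1.1e+05.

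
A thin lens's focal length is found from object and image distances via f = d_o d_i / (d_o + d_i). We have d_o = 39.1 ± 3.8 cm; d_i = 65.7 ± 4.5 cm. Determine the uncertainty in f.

∂f/∂d_o = (d_i/(d_o+d_i))² = 0.393;  ∂f/∂d_i = (d_o/(d_o+d_i))² = 0.139
δf = √((∂f/∂d_o · δd_o)² + (∂f/∂d_i · δd_i)²) = √(2.23 + 0.392) = 1.62 cm

1.62 cm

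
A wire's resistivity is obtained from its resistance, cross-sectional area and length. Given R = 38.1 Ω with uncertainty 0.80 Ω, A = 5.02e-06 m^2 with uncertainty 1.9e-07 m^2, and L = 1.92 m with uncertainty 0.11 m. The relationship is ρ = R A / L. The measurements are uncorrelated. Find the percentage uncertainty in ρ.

7.18%

Products/powers → add relative errors in quadrature, weighted by exponent:
  (1·δR/R)² = (1×0.0210)² = 0.000441;  (1·δA/A)² = (1×0.0378)² = 0.00143;  (-1·δL/L)² = (-1×0.0573)² = 0.00328
δρ/ρ = √(0.00516) = 0.0718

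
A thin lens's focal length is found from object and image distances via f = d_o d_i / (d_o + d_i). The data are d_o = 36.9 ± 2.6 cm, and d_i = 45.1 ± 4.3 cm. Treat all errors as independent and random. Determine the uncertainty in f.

1.17 cm

∂f/∂d_o = (d_i/(d_o+d_i))² = 0.303;  ∂f/∂d_i = (d_o/(d_o+d_i))² = 0.202
δf = √((∂f/∂d_o · δd_o)² + (∂f/∂d_i · δd_i)²) = √(0.619 + 0.758) = 1.17 cm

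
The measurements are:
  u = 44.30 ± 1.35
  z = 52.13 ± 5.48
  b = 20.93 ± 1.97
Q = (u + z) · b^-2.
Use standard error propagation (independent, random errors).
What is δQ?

0.0434

Let w = u + z = 96.43. δw = √(δu² + δz²) = √(1.82 + 30.0) = 5.64, so δw/w = 0.0585.
Q is then a monomial in w, b:
δQ/Q = √((δw/w)² + (-2·δb/b)²) = √(0.00343 + 0.0354) = 0.197
Q = 0.2201, so δQ = 0.197 × 0.2201 = 0.0434.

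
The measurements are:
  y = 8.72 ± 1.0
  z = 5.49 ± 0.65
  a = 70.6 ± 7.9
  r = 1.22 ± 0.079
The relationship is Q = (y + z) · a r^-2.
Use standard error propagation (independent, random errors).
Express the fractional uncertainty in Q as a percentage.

Let u = y + z = 14.2. δu = √(δy² + δz²) = √(1.00 + 0.423) = 1.19, so δu/u = 0.0839.
Q is then a monomial in u, a, r:
δQ/Q = √((δu/u)² + (1·δa/a)² + (-2·δr/r)²) = √(0.00704 + 0.0125 + 0.0168) = 0.191

19.1%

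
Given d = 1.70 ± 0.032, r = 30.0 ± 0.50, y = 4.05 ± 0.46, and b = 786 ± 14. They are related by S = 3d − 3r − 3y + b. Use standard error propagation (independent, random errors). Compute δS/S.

For a sum/difference, combine absolute errors in quadrature:
  (3·δd)² = 0.00922;  (3·δr)² = 2.25;  (3·δy)² = 1.90;  (δb)² = 196
δS = √(200) = 14.1
S = 689, so δS/S = 14.1/689 = 0.0205.

0.0205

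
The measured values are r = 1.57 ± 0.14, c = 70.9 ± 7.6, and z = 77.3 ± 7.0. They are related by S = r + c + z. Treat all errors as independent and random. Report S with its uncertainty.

150 ± 10.3

Sums and differences: (δS)² = Σ (cᵢ δxᵢ)².
  (δr)² = 0.0196;  (δc)² = 57.8;  (δz)² = 49.0
δS = √(107) = 10.3
S = 150.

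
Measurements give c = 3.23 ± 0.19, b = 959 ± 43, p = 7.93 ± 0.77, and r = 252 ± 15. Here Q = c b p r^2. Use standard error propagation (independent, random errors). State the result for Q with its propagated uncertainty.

(1.56 ± 0.266) × 10^9

Since Q is a product/quotient, work with relative uncertainties:
  (1·δc/c)² = (1×0.0588)² = 0.00346;  (1·δb/b)² = (1×0.0448)² = 0.00201;  (1·δp/p)² = (1×0.0971)² = 0.00943;  (2·δr/r)² = (2×0.0595)² = 0.0142
δQ/Q = √(0.0291) = 0.171
Q = 1.56e+09, so δQ = 0.171 × 1.56e+09 = 2.66e+08.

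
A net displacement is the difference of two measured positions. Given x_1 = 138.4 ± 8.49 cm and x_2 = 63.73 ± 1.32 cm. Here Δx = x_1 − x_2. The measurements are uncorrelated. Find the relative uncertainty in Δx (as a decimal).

Absolute uncertainties add in quadrature for a linear combination:
  (δx_1)² = 72.1;  (δx_2)² = 1.74
δΔx = √(73.8) = 8.59 cm
Δx = 74.67 cm, so δΔx/Δx = 8.59/74.67 = 0.115.

0.115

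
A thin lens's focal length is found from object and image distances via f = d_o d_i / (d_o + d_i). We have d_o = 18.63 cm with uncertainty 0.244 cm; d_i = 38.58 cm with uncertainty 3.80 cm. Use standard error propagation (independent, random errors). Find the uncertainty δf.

∂f/∂d_o = (d_i/(d_o+d_i))² = 0.455;  ∂f/∂d_i = (d_o/(d_o+d_i))² = 0.106
δf = √((∂f/∂d_o · δd_o)² + (∂f/∂d_i · δd_i)²) = √(0.0123 + 0.162) = 0.418 cm

0.418 cm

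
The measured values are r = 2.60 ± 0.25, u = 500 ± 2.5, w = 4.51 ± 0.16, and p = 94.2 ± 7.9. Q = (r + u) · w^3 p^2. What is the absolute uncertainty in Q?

Let h = r + u = 503. δh = √(δr² + δu²) = √(0.0625 + 6.25) = 2.51, so δh/h = 0.00500.
Q is then a monomial in h, w, p:
δQ/Q = √((δh/h)² + (3·δw/w)² + (2·δp/p)²) = √(2.5e-05 + 0.0113 + 0.0281) = 0.199
Q = 4.09e+08, so δQ = 0.199 × 4.09e+08 = 8.13e+07.

8.13e+07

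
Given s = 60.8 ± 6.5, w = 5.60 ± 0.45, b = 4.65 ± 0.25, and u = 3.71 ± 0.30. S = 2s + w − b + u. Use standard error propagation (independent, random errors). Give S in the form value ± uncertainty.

For a sum/difference, combine absolute errors in quadrature:
  (2·δs)² = 169;  (δw)² = 0.203;  (δb)² = 0.0625;  (δu)² = 0.0900
δS = √(169) = 13.0
S = 126.

126 ± 13.0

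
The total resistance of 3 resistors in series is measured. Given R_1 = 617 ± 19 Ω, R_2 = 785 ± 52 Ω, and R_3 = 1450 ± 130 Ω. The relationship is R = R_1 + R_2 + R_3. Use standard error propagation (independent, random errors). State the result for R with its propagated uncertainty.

2850 ± 141 Ω

Each term contributes (cᵢ δxᵢ)² to (δR)²:
  (δR_1)² = 361;  (δR_2)² = 2700;  (δR_3)² = 16900
δR = √(20000) = 141 Ω
R = 2850 Ω.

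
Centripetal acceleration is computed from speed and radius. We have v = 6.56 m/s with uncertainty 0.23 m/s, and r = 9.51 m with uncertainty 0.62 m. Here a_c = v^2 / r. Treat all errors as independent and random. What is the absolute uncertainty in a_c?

0.433 m/s^2

For a monomial a_c ∝ v^2, r^-1, fractional errors add in quadrature:
  (2·δv/v)² = (2×0.0351)² = 0.00492;  (-1·δr/r)² = (-1×0.0652)² = 0.00425
δa_c/a_c = √(0.00917) = 0.0957
a_c = 4.53 m/s^2, so δa_c = 0.0957 × 4.53 = 0.433 m/s^2.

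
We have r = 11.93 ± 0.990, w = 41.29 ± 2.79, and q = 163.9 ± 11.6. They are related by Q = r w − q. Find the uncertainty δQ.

Let p = r·w = 492.6. δp/p = √((1·δr/r)² + (1·δw/w)²) = √(0.00689 + 0.00457) = 0.107, so δp = 52.7.
Q = p − q: δQ = √(δp² + δq²) = √(2780 + 135) = 54.0

54.0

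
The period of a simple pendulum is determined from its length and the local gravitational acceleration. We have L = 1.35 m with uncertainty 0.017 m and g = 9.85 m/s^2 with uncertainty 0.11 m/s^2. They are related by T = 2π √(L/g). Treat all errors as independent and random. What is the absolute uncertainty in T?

0.0196 s

Since T is a product/quotient, work with relative uncertainties:
  (½·δL/L)² = (0.5×0.0126)² = 3.96e-05;  (−½·δg/g)² = (-0.5×0.0112)² = 3.12e-05
δT/T = √(7.08e-05) = 0.00842
T = 2.33 s, so δT = 0.00842 × 2.33 = 0.0196 s.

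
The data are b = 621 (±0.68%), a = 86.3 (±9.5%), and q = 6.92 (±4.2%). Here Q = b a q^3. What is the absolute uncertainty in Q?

Each factor contributes (exponent × relative error)² to (δQ/Q)²:
  (1·δb/b)² = (1×0.00680)² = 4.62e-05;  (1·δa/a)² = (1×0.0950)² = 0.00903;  (3·δq/q)² = (3×0.0420)² = 0.0159
δQ/Q = √(0.0249) = 0.158
Q = 1.78e+07, so δQ = 0.158 × 1.78e+07 = 2.8e+06.

2.8e+06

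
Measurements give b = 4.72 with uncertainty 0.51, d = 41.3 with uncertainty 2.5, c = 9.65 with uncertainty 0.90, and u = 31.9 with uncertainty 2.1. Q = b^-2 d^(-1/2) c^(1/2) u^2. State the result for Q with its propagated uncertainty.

Products/powers → add relative errors in quadrature, weighted by exponent:
  (-2·δb/b)² = (-2×0.108)² = 0.0467;  (−½·δd/d)² = (-0.5×0.0605)² = 0.000916;  (½·δc/c)² = (0.5×0.0933)² = 0.00217;  (2·δu/u)² = (2×0.0658)² = 0.0173
δQ/Q = √(0.0671) = 0.259
Q = 22.1, so δQ = 0.259 × 22.1 = 5.72.

22.1 ± 5.72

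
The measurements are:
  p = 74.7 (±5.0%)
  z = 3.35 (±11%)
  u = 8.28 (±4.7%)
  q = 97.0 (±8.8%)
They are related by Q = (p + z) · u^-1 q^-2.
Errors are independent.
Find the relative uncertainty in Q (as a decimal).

0.188

Let w = p + z = 78.0. δw = √(δp² + δz²) = √(14.0 + 0.136) = 3.75, so δw/w = 0.0481.
Q is then a monomial in w, u, q:
δQ/Q = √((δw/w)² + (-1·δu/u)² + (-2·δq/q)²) = √(0.00231 + 0.00221 + 0.0310) = 0.188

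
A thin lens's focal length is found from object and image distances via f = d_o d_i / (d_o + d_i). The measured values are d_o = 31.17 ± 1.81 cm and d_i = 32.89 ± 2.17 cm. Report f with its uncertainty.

16.00 ± 0.701 cm

∂f/∂d_o = (d_i/(d_o+d_i))² = 0.264;  ∂f/∂d_i = (d_o/(d_o+d_i))² = 0.237
δf = √((∂f/∂d_o · δd_o)² + (∂f/∂d_i · δd_i)²) = √(0.228 + 0.264) = 0.701 cm
f = 16.00 cm.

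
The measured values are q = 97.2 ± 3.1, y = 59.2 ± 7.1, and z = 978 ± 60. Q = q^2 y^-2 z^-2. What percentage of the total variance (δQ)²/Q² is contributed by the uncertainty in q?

(δQ/Q)² = (2·δq/q)² + (-2·δy/y)² + (-2·δz/z)²
  q term: (2×0.0319)² = 0.00407
  y term: (-2×0.120)² = 0.0575
  z term: (-2×0.0613)² = 0.0151
Total = 0.0767. Share from q = 0.00407/0.0767 = 0.0531.

5.31%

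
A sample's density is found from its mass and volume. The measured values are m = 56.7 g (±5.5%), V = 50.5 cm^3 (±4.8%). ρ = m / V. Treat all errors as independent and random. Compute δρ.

0.0820 g/cm^3

Products/powers → add relative errors in quadrature, weighted by exponent:
  (1·δm/m)² = (1×0.0550)² = 0.00302;  (-1·δV/V)² = (-1×0.0480)² = 0.00230
δρ/ρ = √(0.00533) = 0.0730
ρ = 1.12 g/cm^3, so δρ = 0.0730 × 1.12 = 0.0820 g/cm^3.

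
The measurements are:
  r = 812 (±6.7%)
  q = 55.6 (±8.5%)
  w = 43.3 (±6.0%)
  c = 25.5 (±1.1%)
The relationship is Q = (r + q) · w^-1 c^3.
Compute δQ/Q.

0.0930

Let u = r + q = 868. δu = √(δr² + δq²) = √(2960 + 22.3) = 54.6, so δu/u = 0.0629.
Q is then a monomial in u, w, c:
δQ/Q = √((δu/u)² + (-1·δw/w)² + (3·δc/c)²) = √(0.00396 + 0.00360 + 0.00109) = 0.0930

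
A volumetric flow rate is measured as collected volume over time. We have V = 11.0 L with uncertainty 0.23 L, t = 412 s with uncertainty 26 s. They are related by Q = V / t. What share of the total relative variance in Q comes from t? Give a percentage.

(δQ/Q)² = (1·δV/V)² + (-1·δt/t)²
  V term: (1×0.0209)² = 0.000437
  t term: (-1×0.0631)² = 0.00398
Total = 0.00442. Share from t = 0.00398/0.00442 = 0.901.

90.1%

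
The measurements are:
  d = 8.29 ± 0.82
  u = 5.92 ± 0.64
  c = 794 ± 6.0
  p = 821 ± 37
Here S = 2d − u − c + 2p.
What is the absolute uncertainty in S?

74.3

S is a linear combination, so absolute uncertainties add in quadrature:
  (2·δd)² = 2.69;  (δu)² = 0.410;  (δc)² = 36.0;  (2·δp)² = 5480
δS = √(5520) = 74.3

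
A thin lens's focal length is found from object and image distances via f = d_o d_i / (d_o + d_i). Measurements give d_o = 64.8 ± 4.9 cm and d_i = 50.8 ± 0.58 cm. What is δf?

0.964 cm

∂f/∂d_o = (d_i/(d_o+d_i))² = 0.193;  ∂f/∂d_i = (d_o/(d_o+d_i))² = 0.314
δf = √((∂f/∂d_o · δd_o)² + (∂f/∂d_i · δd_i)²) = √(0.895 + 0.0332) = 0.964 cm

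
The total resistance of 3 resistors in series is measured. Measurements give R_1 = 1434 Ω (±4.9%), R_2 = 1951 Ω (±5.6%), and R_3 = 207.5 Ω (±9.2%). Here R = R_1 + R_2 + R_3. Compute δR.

Each term contributes (cᵢ δxᵢ)² to (δR)²:
  (δR_1)² = 4940;  (δR_2)² = 11900;  (δR_3)² = 364
δR = √(17200) = 131 Ω

131 Ω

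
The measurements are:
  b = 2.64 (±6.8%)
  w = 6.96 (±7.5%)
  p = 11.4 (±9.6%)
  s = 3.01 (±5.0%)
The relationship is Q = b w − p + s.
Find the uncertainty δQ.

Let h = b·w = 18.4. δh/h = √((1·δb/b)² + (1·δw/w)²) = √(0.00462 + 0.00562) = 0.101, so δh = 1.86.
Q = h − p + s: δQ = √(δh² + δp² + δs²) = √(3.46 + 1.20 + 0.0227) = 2.16

2.16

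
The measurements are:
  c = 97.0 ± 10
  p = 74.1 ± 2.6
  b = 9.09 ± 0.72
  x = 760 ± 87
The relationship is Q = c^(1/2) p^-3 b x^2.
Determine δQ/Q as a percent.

Products/powers → add relative errors in quadrature, weighted by exponent:
  (½·δc/c)² = (0.5×0.103)² = 0.00266;  (-3·δp/p)² = (-3×0.0351)² = 0.0111;  (1·δb/b)² = (1×0.0792)² = 0.00627;  (2·δx/x)² = (2×0.114)² = 0.0524
δQ/Q = √(0.0724) = 0.269

26.9%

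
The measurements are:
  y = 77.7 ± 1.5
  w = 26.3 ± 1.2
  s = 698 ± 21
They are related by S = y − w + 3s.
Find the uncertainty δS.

63.0

Absolute uncertainties add in quadrature for a linear combination:
  (δy)² = 2.25;  (δw)² = 1.44;  (3·δs)² = 3970
δS = √(3970) = 63.0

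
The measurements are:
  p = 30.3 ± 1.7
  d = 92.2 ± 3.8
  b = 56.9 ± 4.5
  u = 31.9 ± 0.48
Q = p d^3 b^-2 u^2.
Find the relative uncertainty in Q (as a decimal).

0.211

For a monomial Q ∝ p, d^3, b^-2, u^2, fractional errors add in quadrature:
  (1·δp/p)² = (1×0.0561)² = 0.00315;  (3·δd/d)² = (3×0.0412)² = 0.0153;  (-2·δb/b)² = (-2×0.0791)² = 0.0250;  (2·δu/u)² = (2×0.0150)² = 0.000906
δQ/Q = √(0.0444) = 0.211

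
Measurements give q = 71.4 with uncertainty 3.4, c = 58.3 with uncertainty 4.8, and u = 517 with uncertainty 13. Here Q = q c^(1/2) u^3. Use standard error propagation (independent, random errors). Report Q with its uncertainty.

(7.53 ± 0.740) × 10^10

Each factor contributes (exponent × relative error)² to (δQ/Q)²:
  (1·δq/q)² = (1×0.0476)² = 0.00227;  (½·δc/c)² = (0.5×0.0823)² = 0.00169;  (3·δu/u)² = (3×0.0251)² = 0.00569
δQ/Q = √(0.00965) = 0.0982
Q = 7.53e+10, so δQ = 0.0982 × 7.53e+10 = 7.4e+09.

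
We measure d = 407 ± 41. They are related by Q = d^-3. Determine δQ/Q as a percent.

Q ∝ d^-3, so δQ/Q = |-3| · δd/d = 3 × 0.101 = 0.302.

30.2%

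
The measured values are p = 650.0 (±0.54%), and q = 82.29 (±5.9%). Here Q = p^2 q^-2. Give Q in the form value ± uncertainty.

62.39 ± 7.39

Since Q is a product/quotient, work with relative uncertainties:
  (2·δp/p)² = (2×0.00540)² = 0.000117;  (-2·δq/q)² = (-2×0.0590)² = 0.0139
δQ/Q = √(0.0140) = 0.118
Q = 62.39, so δQ = 0.118 × 62.39 = 7.39.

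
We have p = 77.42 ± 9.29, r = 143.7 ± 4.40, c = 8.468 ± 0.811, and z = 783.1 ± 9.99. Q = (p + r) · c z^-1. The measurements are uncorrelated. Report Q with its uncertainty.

2.391 ± 0.256

Let u = p + r = 221.1. δu = √(δp² + δr²) = √(86.3 + 19.4) = 10.3, so δu/u = 0.0465.
Q is then a monomial in u, c, z:
δQ/Q = √((δu/u)² + (1·δc/c)² + (-1·δz/z)²) = √(0.00216 + 0.00917 + 0.000163) = 0.107
Q = 2.391, so δQ = 0.107 × 2.391 = 0.256.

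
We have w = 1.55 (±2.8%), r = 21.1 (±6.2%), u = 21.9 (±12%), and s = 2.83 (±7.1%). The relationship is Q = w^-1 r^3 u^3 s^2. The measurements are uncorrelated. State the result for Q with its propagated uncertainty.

For a monomial Q ∝ w^-1, r^3, u^3, s^2, fractional errors add in quadrature:
  (-1·δw/w)² = (-1×0.0280)² = 0.000784;  (3·δr/r)² = (3×0.0620)² = 0.0346;  (3·δu/u)² = (3×0.120)² = 0.130;  (2·δs/s)² = (2×0.0710)² = 0.0202
δQ/Q = √(0.185) = 0.430
Q = 5.1e+08, so δQ = 0.430 × 5.1e+08 = 2.19e+08.

(5.10 ± 2.19) × 10^8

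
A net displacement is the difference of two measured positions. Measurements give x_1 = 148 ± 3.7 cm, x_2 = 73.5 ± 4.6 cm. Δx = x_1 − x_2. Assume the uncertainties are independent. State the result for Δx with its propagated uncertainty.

74.5 ± 5.90 cm

For a sum/difference, combine absolute errors in quadrature:
  (δx_1)² = 13.7;  (δx_2)² = 21.2
δΔx = √(34.8) = 5.90 cm
Δx = 74.5 cm.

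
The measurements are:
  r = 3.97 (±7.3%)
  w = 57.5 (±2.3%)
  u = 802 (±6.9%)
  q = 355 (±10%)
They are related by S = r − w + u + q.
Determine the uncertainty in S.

65.8

S is a linear combination, so absolute uncertainties add in quadrature:
  (δr)² = 0.0840;  (δw)² = 1.75;  (δu)² = 3060;  (δq)² = 1260
δS = √(4320) = 65.8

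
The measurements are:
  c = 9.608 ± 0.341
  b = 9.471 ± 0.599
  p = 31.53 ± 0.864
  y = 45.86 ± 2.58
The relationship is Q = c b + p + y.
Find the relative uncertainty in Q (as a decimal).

Let w = c·b = 91.00. δw/w = √((1·δc/c)² + (1·δb/b)²) = √(0.00126 + 0.00400) = 0.0725, so δw = 6.60.
Q = w + p + y: δQ = √(δw² + δp² + δy²) = √(43.6 + 0.746 + 6.66) = 7.14
Q = 168.4, so δQ/Q = 7.14/168.4 = 0.0424.

0.0424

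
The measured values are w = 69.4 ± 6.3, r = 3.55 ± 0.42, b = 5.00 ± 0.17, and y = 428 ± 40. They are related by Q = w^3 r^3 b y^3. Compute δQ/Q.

0.529

Since Q is a product/quotient, work with relative uncertainties:
  (3·δw/w)² = (3×0.0908)² = 0.0742;  (3·δr/r)² = (3×0.118)² = 0.126;  (1·δb/b)² = (1×0.0340)² = 0.00116;  (3·δy/y)² = (3×0.0935)² = 0.0786
δQ/Q = √(0.280) = 0.529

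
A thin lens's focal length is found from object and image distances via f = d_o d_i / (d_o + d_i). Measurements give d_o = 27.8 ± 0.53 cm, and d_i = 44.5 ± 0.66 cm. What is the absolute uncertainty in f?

∂f/∂d_o = (d_i/(d_o+d_i))² = 0.379;  ∂f/∂d_i = (d_o/(d_o+d_i))² = 0.148
δf = √((∂f/∂d_o · δd_o)² + (∂f/∂d_i · δd_i)²) = √(0.0403 + 0.00952) = 0.223 cm

0.223 cm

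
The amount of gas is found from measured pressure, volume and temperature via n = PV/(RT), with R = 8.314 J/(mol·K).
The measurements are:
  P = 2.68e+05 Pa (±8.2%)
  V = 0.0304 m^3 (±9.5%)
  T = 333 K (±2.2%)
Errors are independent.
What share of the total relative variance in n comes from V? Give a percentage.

(δn/n)² = (1·δP/P)² + (1·δV/V)² + (-1·δT/T)²
  P term: (1×0.0820)² = 0.00672
  V term: (1×0.0950)² = 0.00903
  T term: (-1×0.0220)² = 0.000484
Total = 0.0162. Share from V = 0.00903/0.0162 = 0.556.

55.6%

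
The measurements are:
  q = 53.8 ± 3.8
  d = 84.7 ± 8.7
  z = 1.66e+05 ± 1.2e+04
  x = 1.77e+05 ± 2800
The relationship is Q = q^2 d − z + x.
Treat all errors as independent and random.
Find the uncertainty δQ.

Let p = q^2·d = 2.45e+05. δp/p = √((2·δq/q)² + (1·δd/d)²) = √(0.0200 + 0.0106) = 0.175, so δp = 42800.
Q = p − z + x: δQ = √(δp² + δz² + δx²) = √(1.83e+09 + 1.44e+08 + 7.84e+06) = 44600

44600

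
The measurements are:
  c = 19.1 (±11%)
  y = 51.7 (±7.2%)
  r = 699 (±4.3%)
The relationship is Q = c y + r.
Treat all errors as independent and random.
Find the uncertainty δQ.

133

Let p = c·y = 987. δp/p = √((1·δc/c)² + (1·δy/y)²) = √(0.0121 + 0.00518) = 0.131, so δp = 130.
Q = p + r: δQ = √(δp² + δr²) = √(16900 + 903) = 133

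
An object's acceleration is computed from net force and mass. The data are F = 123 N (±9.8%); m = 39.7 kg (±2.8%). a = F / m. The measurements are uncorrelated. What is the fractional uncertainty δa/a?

0.102

Relative error in a monomial: (δa/a)² = Σ (nᵢ · δxᵢ/xᵢ)².
  (1·δF/F)² = (1×0.0980)² = 0.00960;  (-1·δm/m)² = (-1×0.0280)² = 0.000784
δa/a = √(0.0104) = 0.102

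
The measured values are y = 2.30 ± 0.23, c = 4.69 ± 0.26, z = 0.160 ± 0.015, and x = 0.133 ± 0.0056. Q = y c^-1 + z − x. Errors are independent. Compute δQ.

0.0583

Let p = y·c^-1 = 0.490. δp/p = √((1·δy/y)² + (-1·δc/c)²) = √(0.0100 + 0.00307) = 0.114, so δp = 0.0561.
Q = p + z − x: δQ = √(δp² + δz² + δx²) = √(0.00314 + 0.000225 + 3.14e-05) = 0.0583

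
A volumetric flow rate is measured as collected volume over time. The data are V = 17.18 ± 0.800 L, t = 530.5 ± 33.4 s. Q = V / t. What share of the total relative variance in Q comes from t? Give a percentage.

64.6%

(δQ/Q)² = (1·δV/V)² + (-1·δt/t)²
  V term: (1×0.0466)² = 0.00217
  t term: (-1×0.0630)² = 0.00396
Total = 0.00613. Share from t = 0.00396/0.00613 = 0.646.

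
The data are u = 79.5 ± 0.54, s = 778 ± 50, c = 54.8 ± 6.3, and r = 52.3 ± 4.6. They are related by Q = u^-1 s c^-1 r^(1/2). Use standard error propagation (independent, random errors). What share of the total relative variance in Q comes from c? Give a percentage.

(δQ/Q)² = (-1·δu/u)² + (1·δs/s)² + (-1·δc/c)² + (½·δr/r)²
  u term: (-1×0.00679)² = 4.61e-05
  s term: (1×0.0643)² = 0.00413
  c term: (-1×0.115)² = 0.0132
  r term: (0.5×0.0880)² = 0.00193
Total = 0.0193. Share from c = 0.0132/0.0193 = 0.684.

68.4%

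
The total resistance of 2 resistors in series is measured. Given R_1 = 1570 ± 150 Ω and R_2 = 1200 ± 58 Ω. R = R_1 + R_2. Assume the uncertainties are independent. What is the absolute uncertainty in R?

161 Ω

For a sum/difference, combine absolute errors in quadrature:
  (δR_1)² = 22500;  (δR_2)² = 3360
δR = √(25900) = 161 Ω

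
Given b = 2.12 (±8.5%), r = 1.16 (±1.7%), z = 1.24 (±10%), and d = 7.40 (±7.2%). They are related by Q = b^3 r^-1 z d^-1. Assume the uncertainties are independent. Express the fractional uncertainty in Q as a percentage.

Relative error in a monomial: (δQ/Q)² = Σ (nᵢ · δxᵢ/xᵢ)².
  (3·δb/b)² = (3×0.0850)² = 0.0650;  (-1·δr/r)² = (-1×0.0170)² = 0.000289;  (1·δz/z)² = (1×0.100)² = 0.0100;  (-1·δd/d)² = (-1×0.0720)² = 0.00518
δQ/Q = √(0.0805) = 0.284

28.4%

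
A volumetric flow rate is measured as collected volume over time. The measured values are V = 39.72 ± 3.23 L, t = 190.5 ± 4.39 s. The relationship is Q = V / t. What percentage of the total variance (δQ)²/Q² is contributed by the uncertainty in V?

(δQ/Q)² = (1·δV/V)² + (-1·δt/t)²
  V term: (1×0.0813)² = 0.00661
  t term: (-1×0.0230)² = 0.000531
Total = 0.00714. Share from V = 0.00661/0.00714 = 0.926.

92.6%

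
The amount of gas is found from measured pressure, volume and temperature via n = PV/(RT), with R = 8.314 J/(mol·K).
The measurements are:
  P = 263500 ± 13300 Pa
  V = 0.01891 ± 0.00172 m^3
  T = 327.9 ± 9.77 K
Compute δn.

0.198 mol

Products/powers → add relative errors in quadrature, weighted by exponent:
  (1·δP/P)² = (1×0.0505)² = 0.00255;  (1·δV/V)² = (1×0.0910)² = 0.00827;  (-1·δT/T)² = (-1×0.0298)² = 0.000888
δn/n = √(0.0117) = 0.108
n = 1.828 mol, so δn = 0.108 × 1.828 = 0.198 mol.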